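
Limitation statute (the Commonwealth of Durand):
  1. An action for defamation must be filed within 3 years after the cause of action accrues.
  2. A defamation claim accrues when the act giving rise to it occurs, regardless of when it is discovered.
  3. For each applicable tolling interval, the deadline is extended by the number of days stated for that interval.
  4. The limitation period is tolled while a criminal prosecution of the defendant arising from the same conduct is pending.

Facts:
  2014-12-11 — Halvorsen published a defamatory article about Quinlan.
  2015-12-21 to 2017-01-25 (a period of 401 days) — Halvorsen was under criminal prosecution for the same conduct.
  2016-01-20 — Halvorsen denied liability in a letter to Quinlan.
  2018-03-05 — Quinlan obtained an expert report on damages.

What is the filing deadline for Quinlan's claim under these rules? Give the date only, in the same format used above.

2019-01-16

The claim accrued on 2014-12-11, when the wrongful act occurred.
3 years from 2014-12-11 is 2017-12-11.
The pending criminal prosecution from 2015-12-21 to 2017-01-25 tolled the period for 401 days, extending the deadline to 2019-01-16.
The other events in the timeline have no effect on the limitation period under the stated rules.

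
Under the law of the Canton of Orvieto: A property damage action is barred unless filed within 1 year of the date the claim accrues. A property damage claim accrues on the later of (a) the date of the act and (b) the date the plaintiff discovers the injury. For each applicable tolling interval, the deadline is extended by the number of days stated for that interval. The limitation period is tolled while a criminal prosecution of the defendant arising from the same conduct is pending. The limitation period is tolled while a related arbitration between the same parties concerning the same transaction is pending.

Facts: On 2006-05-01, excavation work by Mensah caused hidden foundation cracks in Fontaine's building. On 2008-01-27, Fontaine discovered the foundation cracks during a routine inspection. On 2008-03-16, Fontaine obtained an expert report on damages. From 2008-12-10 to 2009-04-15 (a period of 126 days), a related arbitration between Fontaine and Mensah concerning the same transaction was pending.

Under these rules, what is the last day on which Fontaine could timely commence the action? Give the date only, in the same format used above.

Because discovery on 2008-01-27 post-dates the 2006-05-01 act, accrual under the later-of rule falls on 2008-01-27.
The untolled deadline — 1 year after 2008-01-27 — is 2009-01-27.
The period was tolled for 126 days by the pending related arbitration (2008-12-10 to 2009-04-15), pushing the deadline to 2009-06-02.
Nothing else in the chronology tolls or restarts the period.

2009-06-02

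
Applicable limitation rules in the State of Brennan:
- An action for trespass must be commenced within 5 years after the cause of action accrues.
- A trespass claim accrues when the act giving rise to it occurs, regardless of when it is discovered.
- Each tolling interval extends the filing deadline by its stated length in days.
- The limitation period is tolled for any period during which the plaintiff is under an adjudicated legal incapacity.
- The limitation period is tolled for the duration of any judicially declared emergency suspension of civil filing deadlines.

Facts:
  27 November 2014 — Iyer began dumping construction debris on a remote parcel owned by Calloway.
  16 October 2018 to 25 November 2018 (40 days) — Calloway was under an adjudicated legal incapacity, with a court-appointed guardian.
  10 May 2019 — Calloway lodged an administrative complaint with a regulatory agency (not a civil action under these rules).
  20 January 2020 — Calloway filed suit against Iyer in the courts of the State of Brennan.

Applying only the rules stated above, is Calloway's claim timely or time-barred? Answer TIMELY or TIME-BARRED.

The claim accrued on 27 November 2014, when the wrongful act occurred.
The untolled deadline — 5 years after 27 November 2014 — is 27 November 2019.
The plaintiff's legal incapacity from 16 October 2018 to 25 November 2018 tolled the period for 40 days, extending the deadline to 6 January 2020.
The other events in the timeline have no effect on the limitation period under the stated rules.
Filing on 20 January 2020 missed the 6 January 2020 deadline — the action is time-barred.

TIME-BARRED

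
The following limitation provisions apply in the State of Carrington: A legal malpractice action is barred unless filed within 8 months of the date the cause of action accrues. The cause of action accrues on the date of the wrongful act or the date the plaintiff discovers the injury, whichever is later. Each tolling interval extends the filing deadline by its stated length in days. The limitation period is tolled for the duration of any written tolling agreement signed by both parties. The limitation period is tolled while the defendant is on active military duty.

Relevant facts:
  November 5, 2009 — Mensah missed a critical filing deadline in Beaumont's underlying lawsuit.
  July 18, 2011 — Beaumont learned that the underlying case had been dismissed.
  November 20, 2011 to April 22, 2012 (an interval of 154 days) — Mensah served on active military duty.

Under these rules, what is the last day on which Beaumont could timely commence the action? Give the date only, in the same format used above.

Taking the later of the act (November 5, 2009) and discovery (July 18, 2011), the claim accrued on July 18, 2011.
Adding the 8 months base period to July 18, 2011 gives a deadline of March 18, 2012, before any tolling.
Because the defendant's active military service ran from November 20, 2011 to April 22, 2012, the deadline is extended by 154 days to August 19, 2012.

August 19, 2012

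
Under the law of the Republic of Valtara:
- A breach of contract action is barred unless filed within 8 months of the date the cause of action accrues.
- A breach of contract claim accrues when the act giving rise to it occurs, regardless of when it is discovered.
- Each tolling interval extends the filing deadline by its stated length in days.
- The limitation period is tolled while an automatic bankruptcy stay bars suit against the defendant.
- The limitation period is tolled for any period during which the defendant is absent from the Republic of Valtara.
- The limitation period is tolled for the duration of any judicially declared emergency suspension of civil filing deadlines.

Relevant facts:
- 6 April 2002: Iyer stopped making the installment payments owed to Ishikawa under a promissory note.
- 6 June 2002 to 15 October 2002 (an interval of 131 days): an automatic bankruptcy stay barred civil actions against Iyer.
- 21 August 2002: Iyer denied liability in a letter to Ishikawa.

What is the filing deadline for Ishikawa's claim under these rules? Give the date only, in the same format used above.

16 April 2003

The limitation period began to run on 6 April 2002.
8 months from 6 April 2002 is 6 December 2002.
The period was tolled for 131 days by the automatic bankruptcy stay (6 June 2002 to 15 October 2002), pushing the deadline to 16 April 2003.
None of the other events listed affects the running of the period under the stated rules.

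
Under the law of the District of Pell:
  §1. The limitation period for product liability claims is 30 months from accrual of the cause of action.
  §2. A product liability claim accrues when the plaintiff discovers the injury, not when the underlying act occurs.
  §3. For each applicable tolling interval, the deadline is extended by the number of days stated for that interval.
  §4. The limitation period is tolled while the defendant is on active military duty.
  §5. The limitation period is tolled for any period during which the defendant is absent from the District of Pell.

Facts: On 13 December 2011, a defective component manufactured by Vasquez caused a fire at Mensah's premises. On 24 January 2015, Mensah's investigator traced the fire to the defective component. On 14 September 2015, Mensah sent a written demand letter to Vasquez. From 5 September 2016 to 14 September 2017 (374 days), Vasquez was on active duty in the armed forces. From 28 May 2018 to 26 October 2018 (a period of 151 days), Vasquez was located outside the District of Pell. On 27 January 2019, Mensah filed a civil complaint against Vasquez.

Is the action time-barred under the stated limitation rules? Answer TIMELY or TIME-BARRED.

TIME-BARRED

The claim did not accrue until Mensah discovered the injury on 24 January 2015; the 13 December 2011 act date does not start the clock under the stated rule.
30 months from 24 January 2015 is 24 July 2017.
The period was tolled for 374 days by the defendant's active military service (5 September 2016 to 14 September 2017), pushing the deadline to 2 August 2018.
The period was tolled for 151 days by the defendant's absence from the jurisdiction (28 May 2018 to 26 October 2018), pushing the deadline to 31 December 2018.
None of the other events listed affects the running of the period under the stated rules.
The 27 January 2019 filing falls after the 31 December 2018 deadline; the claim is time-barred.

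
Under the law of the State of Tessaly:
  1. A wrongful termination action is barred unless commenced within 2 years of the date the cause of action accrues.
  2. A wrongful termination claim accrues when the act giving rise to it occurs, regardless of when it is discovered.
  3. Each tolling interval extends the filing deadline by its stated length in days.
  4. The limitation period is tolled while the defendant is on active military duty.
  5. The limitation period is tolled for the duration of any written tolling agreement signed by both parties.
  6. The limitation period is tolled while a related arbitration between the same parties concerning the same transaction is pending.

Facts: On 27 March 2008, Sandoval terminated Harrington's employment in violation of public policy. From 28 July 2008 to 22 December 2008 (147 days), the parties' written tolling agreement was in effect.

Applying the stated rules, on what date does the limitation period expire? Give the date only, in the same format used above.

The limitation period began to run on 27 March 2008.
Adding the 2 years base period to 27 March 2008 gives a deadline of 27 March 2010, before any tolling.
The period was tolled for 147 days by the written tolling agreement (28 July 2008 to 22 December 2008), pushing the deadline to 21 August 2010.

21 August 2010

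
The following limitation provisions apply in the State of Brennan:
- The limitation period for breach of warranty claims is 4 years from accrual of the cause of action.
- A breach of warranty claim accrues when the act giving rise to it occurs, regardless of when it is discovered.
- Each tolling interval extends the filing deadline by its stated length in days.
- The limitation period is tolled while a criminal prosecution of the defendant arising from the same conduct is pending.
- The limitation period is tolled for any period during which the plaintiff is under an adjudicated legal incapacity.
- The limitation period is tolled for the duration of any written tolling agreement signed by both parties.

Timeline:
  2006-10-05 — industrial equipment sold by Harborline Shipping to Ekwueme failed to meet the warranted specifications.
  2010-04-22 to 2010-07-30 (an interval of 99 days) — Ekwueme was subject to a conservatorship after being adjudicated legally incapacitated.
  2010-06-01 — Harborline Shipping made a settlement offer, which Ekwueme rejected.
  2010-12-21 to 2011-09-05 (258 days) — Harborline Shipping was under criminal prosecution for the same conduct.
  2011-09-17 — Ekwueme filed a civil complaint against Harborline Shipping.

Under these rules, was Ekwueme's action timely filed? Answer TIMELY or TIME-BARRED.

The limitation period began to run on 2006-10-05.
4 years from 2006-10-05 is 2010-10-05.
Because the plaintiff's legal incapacity ran from 2010-04-22 to 2010-07-30, the deadline is extended by 99 days to 2011-01-12.
The period was tolled for 258 days by the pending criminal prosecution (2010-12-21 to 2011-09-05), pushing the deadline to 2011-09-27.
The other events in the timeline have no effect on the limitation period under the stated rules.
Ekwueme filed on 2011-09-17, before the 2011-09-27 deadline, so the action is timely.

TIMELY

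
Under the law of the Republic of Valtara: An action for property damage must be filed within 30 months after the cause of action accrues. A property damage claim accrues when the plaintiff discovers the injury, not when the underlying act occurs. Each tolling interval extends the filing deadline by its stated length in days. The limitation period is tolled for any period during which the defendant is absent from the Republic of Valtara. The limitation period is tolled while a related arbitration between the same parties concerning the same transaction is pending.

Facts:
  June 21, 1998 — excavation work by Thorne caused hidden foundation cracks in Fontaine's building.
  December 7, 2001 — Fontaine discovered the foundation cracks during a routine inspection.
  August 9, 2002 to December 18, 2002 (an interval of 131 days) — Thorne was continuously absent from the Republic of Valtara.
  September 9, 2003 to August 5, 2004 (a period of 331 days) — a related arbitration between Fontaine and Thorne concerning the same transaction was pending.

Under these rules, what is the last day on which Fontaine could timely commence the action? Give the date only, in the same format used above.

Under the discovery rule, the claim accrued on December 7, 2001, when Fontaine discovered the injury — not on the June 21, 1998 date of the underlying act.
30 months from December 7, 2001 is June 7, 2004.
The defendant's absence from the jurisdiction from August 9, 2002 to December 18, 2002 tolled the period for 131 days, extending the deadline to October 16, 2004.
The period was tolled for 331 days by the pending related arbitration (September 9, 2003 to August 5, 2004), pushing the deadline to September 12, 2005.

September 12, 2005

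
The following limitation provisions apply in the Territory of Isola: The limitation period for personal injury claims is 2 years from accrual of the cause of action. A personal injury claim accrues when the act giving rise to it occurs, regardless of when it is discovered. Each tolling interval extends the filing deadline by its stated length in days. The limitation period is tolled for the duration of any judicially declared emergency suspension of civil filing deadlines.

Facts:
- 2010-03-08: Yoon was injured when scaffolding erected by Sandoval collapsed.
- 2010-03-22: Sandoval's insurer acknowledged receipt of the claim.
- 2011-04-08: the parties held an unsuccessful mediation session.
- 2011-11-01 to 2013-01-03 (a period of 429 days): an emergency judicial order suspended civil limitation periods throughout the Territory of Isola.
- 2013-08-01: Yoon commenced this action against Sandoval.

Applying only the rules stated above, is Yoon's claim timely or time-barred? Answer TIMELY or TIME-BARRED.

The limitation period began to run on 2010-03-08.
The untolled deadline — 2 years after 2010-03-08 — is 2012-03-08.
The emergency suspension of filing deadlines from 2011-11-01 to 2013-01-03 tolled the period for 429 days, extending the deadline to 2013-05-11.
None of the other events listed affects the running of the period under the stated rules.
The 2013-08-01 filing falls after the 2013-05-11 deadline; the claim is time-barred.

TIME-BARRED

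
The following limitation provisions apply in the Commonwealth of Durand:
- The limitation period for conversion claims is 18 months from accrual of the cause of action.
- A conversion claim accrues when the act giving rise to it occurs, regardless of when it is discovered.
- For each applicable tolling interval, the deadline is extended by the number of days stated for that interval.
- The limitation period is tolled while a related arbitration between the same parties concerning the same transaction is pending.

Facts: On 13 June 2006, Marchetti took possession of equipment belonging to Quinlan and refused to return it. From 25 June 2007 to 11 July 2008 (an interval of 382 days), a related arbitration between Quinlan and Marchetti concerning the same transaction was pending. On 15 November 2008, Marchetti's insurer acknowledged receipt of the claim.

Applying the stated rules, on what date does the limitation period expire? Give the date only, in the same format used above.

The limitation period began to run on 13 June 2006.
The untolled deadline — 18 months after 13 June 2006 — is 13 December 2007.
The pending related arbitration from 25 June 2007 to 11 July 2008 tolled the period for 382 days, extending the deadline to 29 December 2008.
The other events in the timeline have no effect on the limitation period under the stated rules.

29 December 2008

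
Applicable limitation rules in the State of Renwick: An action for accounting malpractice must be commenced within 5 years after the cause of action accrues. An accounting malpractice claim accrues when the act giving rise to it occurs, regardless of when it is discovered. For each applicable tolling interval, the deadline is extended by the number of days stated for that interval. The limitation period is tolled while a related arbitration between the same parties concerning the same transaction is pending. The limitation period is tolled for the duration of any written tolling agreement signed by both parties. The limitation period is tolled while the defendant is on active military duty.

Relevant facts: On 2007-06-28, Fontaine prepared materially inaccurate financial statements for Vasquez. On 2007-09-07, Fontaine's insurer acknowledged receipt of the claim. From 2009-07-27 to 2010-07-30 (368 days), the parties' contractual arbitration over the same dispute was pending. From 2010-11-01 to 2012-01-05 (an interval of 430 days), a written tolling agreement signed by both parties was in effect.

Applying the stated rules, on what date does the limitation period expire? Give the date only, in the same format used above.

The claim accrued on 2007-06-28, when the wrongful act occurred.
The untolled deadline — 5 years after 2007-06-28 — is 2012-06-28.
The pending related arbitration from 2009-07-27 to 2010-07-30 tolled the period for 368 days, extending the deadline to 2013-07-01.
Because the written tolling agreement ran from 2010-11-01 to 2012-01-05, the deadline is extended by 430 days to 2014-09-04.
Nothing else in the chronology tolls or restarts the period.

2014-09-04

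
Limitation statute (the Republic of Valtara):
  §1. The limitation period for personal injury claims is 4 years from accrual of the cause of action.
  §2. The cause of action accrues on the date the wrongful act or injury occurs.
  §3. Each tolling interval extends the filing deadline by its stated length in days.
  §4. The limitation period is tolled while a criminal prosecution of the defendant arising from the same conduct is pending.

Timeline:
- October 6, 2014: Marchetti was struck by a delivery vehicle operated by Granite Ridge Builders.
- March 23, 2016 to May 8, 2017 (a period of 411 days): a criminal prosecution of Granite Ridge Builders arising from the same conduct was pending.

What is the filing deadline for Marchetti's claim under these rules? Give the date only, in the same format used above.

The cause of action accrued on October 6, 2014, the date of the act.
Adding the 4 years base period to October 6, 2014 gives a deadline of October 6, 2018, before any tolling.
The period was tolled for 411 days by the pending criminal prosecution (March 23, 2016 to May 8, 2017), pushing the deadline to November 21, 2019.

November 21, 2019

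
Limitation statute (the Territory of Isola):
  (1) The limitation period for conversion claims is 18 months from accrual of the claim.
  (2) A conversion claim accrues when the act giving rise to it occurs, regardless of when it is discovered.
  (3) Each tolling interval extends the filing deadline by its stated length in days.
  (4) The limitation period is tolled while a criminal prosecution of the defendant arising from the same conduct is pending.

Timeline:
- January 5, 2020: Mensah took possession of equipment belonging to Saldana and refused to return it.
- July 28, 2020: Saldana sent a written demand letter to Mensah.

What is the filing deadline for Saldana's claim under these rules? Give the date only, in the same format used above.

July 5, 2021

The limitation period began to run on January 5, 2020.
The untolled deadline — 18 months after January 5, 2020 — is July 5, 2021.
None of the other events listed affects the running of the period under the stated rules.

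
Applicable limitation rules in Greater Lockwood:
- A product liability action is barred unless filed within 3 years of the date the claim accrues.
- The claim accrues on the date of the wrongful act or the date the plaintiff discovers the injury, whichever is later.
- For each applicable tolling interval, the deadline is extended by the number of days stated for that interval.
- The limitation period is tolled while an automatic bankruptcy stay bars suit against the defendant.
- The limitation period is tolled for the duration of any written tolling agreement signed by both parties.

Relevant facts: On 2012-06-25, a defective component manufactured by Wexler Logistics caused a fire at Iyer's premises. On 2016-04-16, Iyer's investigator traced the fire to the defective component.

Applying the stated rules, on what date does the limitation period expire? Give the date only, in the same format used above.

2019-04-16

The claim accrued on 2016-04-16 — the later of the 2012-06-25 act and the 2016-04-16 discovery.
The untolled deadline — 3 years after 2016-04-16 — is 2019-04-16.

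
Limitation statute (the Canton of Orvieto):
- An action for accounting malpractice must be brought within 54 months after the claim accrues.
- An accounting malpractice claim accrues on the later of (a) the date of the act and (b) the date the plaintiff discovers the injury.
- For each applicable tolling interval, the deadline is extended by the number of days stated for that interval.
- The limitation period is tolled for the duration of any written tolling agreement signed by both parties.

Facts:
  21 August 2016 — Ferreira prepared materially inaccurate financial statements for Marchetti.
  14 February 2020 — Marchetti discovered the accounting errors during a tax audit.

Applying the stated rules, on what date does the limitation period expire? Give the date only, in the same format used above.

Because discovery on 14 February 2020 post-dates the 21 August 2016 act, accrual under the later-of rule falls on 14 February 2020.
54 months from 14 February 2020 is 14 August 2024.

14 August 2024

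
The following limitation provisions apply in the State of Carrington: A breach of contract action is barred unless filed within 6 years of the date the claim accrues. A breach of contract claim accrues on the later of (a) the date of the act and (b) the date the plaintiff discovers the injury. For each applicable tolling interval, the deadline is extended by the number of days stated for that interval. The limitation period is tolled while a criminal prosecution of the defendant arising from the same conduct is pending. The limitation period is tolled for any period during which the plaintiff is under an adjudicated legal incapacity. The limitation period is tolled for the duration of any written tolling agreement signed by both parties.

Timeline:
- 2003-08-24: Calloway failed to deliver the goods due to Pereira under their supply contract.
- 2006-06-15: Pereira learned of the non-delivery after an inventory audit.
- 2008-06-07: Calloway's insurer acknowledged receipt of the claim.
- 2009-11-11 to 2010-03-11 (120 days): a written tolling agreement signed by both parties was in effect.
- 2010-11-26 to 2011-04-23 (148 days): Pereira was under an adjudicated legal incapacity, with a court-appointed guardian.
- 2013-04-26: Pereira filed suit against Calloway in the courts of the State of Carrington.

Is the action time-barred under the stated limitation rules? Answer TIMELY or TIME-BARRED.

The claim accrued on 2006-06-15 — the later of the 2003-08-24 act and the 2006-06-15 discovery.
6 years from 2006-06-15 is 2012-06-15.
Because the written tolling agreement ran from 2009-11-11 to 2010-03-11, the deadline is extended by 120 days to 2012-10-13.
The period was tolled for 148 days by the plaintiff's legal incapacity (2010-11-26 to 2011-04-23), pushing the deadline to 2013-03-10.
None of the other events listed affects the running of the period under the stated rules.
The 2013-04-26 filing falls after the 2013-03-10 deadline; the claim is time-barred.

TIME-BARRED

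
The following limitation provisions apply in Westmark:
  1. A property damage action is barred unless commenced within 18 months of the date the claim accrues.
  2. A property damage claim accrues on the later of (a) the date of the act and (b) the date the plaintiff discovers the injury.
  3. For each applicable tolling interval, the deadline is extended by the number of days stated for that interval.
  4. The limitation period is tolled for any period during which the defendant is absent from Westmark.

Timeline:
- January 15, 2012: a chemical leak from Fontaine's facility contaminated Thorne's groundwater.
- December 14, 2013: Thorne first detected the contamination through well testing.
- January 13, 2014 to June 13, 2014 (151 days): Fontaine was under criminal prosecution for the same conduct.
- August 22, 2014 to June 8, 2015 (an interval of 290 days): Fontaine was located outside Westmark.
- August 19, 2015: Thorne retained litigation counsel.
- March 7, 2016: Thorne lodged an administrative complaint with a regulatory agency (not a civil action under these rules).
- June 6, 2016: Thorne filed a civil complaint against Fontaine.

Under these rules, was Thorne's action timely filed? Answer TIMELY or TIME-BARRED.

The claim accrued on December 14, 2013 — the later of the January 15, 2012 act and the December 14, 2013 discovery.
18 months from December 14, 2013 is June 14, 2015.
The period was tolled for 290 days by the defendant's absence from the jurisdiction (August 22, 2014 to June 8, 2015), pushing the deadline to March 30, 2016.
Although a criminal prosecution ran from January 13, 2014 to June 13, 2014, the stated rules do not make that a tolling event, so it is disregarded.
The other events in the timeline have no effect on the limitation period under the stated rules.
Thorne filed on June 6, 2016, after the March 30, 2016 deadline, so the action is time-barred.

TIME-BARRED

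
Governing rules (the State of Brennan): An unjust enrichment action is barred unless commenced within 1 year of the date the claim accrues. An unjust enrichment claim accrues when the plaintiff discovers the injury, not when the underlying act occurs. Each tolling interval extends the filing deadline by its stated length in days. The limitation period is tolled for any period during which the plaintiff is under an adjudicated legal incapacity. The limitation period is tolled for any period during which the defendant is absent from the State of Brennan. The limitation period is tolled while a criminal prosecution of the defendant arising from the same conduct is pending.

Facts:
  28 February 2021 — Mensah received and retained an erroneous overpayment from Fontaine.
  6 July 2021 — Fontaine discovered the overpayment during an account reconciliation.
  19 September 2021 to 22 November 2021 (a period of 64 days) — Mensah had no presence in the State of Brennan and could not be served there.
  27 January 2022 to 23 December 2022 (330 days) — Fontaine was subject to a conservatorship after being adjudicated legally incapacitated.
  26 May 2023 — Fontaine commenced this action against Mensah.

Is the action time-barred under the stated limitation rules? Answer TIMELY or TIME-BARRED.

Accrual is tied to discovery, so the period began on 6 July 2021 rather than on 28 February 2021 when the act occurred.
1 year from 6 July 2021 is 6 July 2022.
The defendant's absence from the jurisdiction from 19 September 2021 to 22 November 2021 tolled the period for 64 days, extending the deadline to 8 September 2022.
Because the plaintiff's legal incapacity ran from 27 January 2022 to 23 December 2022, the deadline is extended by 330 days to 4 August 2023.
Fontaine filed on 26 May 2023, before the 4 August 2023 deadline, so the action is timely.

TIMELY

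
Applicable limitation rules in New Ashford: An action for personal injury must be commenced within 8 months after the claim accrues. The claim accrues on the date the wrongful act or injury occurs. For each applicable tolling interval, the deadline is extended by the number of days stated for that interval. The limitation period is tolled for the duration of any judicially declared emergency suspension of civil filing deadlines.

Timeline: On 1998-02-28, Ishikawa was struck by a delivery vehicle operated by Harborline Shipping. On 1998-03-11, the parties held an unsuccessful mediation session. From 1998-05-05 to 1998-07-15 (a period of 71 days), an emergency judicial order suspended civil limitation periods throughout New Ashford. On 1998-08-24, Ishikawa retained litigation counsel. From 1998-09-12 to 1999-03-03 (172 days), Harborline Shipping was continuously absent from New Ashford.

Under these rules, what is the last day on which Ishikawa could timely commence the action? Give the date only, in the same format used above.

The claim accrued on 1998-02-28, when the wrongful act occurred.
The untolled deadline — 8 months after 1998-02-28 — is 1998-10-28.
The emergency suspension of filing deadlines from 1998-05-05 to 1998-07-15 tolled the period for 71 days, extending the deadline to 1999-01-07.
No stated provision tolls the period for the defendant's absence, so the interval from 1998-09-12 to 1999-03-03 has no effect on the deadline.
Nothing else in the chronology tolls or restarts the period.

1999-01-07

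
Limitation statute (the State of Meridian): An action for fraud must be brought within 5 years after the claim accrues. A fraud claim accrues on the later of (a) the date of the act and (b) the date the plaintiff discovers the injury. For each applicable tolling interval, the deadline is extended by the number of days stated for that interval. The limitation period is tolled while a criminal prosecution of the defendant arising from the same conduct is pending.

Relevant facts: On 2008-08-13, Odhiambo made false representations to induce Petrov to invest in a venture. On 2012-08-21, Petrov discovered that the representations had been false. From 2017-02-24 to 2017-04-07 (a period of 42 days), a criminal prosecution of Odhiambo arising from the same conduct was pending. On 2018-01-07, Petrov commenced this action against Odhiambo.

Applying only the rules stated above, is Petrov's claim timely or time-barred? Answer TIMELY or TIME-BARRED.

TIME-BARRED

Because discovery on 2012-08-21 post-dates the 2008-08-13 act, accrual under the later-of rule falls on 2012-08-21.
Adding the 5 years base period to 2012-08-21 gives a deadline of 2017-08-21, before any tolling.
The pending criminal prosecution from 2017-02-24 to 2017-04-07 tolled the period for 42 days, extending the deadline to 2017-10-02.
Filing on 2018-01-07 missed the 2017-10-02 deadline — the action is time-barred.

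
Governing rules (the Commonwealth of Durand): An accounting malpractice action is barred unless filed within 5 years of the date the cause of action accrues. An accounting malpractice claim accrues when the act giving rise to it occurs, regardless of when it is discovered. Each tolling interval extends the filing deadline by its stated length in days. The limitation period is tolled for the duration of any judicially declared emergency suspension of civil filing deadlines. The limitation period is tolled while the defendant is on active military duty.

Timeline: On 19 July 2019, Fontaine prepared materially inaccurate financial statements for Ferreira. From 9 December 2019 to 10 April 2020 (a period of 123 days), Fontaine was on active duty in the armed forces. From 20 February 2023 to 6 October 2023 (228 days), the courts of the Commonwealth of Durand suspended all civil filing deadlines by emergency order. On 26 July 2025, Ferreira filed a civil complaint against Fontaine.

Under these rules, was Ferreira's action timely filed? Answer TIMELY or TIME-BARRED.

TIME-BARRED

The claim accrued on 19 July 2019, when the wrongful act occurred.
5 years from 19 July 2019 is 19 July 2024.
The period was tolled for 123 days by the defendant's active military service (9 December 2019 to 10 April 2020), pushing the deadline to 19 November 2024.
The period was tolled for 228 days by the emergency suspension of filing deadlines (20 February 2023 to 6 October 2023), pushing the deadline to 5 July 2025.
The 26 July 2025 filing falls after the 5 July 2025 deadline; the claim is time-barred.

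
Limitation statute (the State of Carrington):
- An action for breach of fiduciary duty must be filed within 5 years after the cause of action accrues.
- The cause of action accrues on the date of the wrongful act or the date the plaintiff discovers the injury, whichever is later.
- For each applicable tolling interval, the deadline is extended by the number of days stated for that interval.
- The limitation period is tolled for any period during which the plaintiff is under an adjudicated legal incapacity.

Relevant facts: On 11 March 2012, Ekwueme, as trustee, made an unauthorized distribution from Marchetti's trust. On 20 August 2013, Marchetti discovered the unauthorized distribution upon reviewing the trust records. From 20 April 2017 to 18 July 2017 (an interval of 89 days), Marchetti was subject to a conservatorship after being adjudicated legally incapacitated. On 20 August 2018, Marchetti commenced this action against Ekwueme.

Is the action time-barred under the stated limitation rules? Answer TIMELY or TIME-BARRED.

The claim accrued on 20 August 2013 — the later of the 11 March 2012 act and the 20 August 2013 discovery.
5 years from 20 August 2013 is 20 August 2018.
The plaintiff's legal incapacity from 20 April 2017 to 18 July 2017 tolled the period for 89 days, extending the deadline to 17 November 2018.
The 20 August 2018 filing precedes the 17 November 2018 deadline; the claim is timely.

TIMELY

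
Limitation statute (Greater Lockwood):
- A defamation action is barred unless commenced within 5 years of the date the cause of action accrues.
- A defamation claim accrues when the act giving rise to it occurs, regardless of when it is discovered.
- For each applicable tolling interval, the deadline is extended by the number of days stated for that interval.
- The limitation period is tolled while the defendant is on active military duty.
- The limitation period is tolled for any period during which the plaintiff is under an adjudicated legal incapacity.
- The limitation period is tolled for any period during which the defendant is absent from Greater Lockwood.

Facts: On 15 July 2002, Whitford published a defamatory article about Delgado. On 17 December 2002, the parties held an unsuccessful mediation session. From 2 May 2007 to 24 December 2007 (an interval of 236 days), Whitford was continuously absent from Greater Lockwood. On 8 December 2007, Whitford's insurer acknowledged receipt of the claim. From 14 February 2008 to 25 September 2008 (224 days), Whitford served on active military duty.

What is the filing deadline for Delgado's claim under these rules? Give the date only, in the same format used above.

The cause of action accrued on 15 July 2002, the date of the act.
The untolled deadline — 5 years after 15 July 2002 — is 15 July 2007.
The period was tolled for 236 days by the defendant's absence from the jurisdiction (2 May 2007 to 24 December 2007), pushing the deadline to 7 March 2008.
The defendant's active military service from 14 February 2008 to 25 September 2008 tolled the period for 224 days, extending the deadline to 17 October 2008.
None of the other events listed affects the running of the period under the stated rules.

17 October 2008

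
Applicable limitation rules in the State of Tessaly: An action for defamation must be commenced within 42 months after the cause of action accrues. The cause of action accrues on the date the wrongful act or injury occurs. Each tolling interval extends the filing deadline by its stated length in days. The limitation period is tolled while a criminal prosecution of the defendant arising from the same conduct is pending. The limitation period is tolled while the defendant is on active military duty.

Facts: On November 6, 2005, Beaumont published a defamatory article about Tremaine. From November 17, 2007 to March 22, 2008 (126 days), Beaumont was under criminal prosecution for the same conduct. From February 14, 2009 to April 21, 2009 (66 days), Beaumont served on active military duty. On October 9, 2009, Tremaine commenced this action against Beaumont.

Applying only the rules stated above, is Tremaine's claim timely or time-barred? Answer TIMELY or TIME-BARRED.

The limitation period began to run on November 6, 2005.
42 months from November 6, 2005 is May 6, 2009.
The period was tolled for 126 days by the pending criminal prosecution (November 17, 2007 to March 22, 2008), pushing the deadline to September 9, 2009.
The period was tolled for 66 days by the defendant's active military service (February 14, 2009 to April 21, 2009), pushing the deadline to November 14, 2009.
The October 9, 2009 filing precedes the November 14, 2009 deadline; the claim is timely.

TIMELY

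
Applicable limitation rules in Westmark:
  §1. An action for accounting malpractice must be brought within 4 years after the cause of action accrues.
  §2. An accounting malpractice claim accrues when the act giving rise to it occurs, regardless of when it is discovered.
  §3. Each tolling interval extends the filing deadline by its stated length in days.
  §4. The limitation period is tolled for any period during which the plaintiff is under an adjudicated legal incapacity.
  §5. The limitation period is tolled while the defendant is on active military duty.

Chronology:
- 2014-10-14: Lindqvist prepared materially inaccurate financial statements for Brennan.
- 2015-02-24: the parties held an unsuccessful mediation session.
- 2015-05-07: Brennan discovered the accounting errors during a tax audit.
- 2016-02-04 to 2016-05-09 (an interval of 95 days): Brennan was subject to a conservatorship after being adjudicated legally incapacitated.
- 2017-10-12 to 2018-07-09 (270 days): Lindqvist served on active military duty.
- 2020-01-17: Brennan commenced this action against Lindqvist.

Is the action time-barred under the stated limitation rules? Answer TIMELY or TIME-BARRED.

The claim accrued on 2014-10-14, when the wrongful act occurred; under the stated occurrence rule the 2015-05-07 discovery does not delay accrual.
4 years from 2014-10-14 is 2018-10-14.
The plaintiff's legal incapacity from 2016-02-04 to 2016-05-09 tolled the period for 95 days, extending the deadline to 2019-01-17.
The defendant's active military service from 2017-10-12 to 2018-07-09 tolled the period for 270 days, extending the deadline to 2019-10-14.
Nothing else in the chronology tolls or restarts the period.
The 2020-01-17 filing falls after the 2019-10-14 deadline; the claim is time-barred.

TIME-BARRED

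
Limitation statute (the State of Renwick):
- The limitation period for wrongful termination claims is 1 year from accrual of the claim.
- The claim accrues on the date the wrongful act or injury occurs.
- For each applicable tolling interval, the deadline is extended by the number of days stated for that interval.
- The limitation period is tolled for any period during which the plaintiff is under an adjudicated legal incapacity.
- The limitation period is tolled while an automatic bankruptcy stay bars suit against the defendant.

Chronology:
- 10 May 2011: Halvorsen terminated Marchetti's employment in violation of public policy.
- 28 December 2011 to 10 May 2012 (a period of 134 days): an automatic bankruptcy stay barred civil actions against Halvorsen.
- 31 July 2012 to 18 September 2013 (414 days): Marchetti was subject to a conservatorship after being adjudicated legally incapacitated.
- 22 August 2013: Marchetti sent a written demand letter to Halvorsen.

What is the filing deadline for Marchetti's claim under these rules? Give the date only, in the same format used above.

9 November 2013

The limitation period began to run on 10 May 2011.
Adding the 1 year base period to 10 May 2011 gives a deadline of 10 May 2012, before any tolling.
Because the automatic bankruptcy stay ran from 28 December 2011 to 10 May 2012, the deadline is extended by 134 days to 21 September 2012.
The period was tolled for 414 days by the plaintiff's legal incapacity (31 July 2012 to 18 September 2013), pushing the deadline to 9 November 2013.
Nothing else in the chronology tolls or restarts the period.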